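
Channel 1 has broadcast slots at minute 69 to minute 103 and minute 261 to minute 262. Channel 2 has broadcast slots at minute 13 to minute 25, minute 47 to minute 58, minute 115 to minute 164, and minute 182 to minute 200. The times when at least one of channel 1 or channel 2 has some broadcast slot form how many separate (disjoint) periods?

6

A ∪ B = minute 13 to minute 25, minute 47 to minute 58, minute 69 to minute 103, minute 115 to minute 164, minute 182 to minute 200, minute 261 to minute 262.
That is 6 disjoint pieces.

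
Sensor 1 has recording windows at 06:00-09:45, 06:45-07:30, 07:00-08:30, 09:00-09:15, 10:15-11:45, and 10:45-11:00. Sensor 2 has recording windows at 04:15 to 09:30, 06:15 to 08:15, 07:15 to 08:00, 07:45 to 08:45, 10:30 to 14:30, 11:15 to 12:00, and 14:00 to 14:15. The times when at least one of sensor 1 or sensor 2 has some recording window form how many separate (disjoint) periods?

2

First set merges to 06:00–09:45, 10:15–11:45.
Second set merges to 04:15–09:30, 10:30–14:30.
A ∪ B = 04:15–09:45, 10:15–14:30.
That is 2 disjoint pieces.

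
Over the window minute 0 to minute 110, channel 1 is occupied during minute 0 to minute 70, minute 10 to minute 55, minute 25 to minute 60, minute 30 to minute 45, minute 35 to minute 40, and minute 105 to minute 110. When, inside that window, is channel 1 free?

After merging, the occupied span is minute 0 to minute 70, minute 105 to minute 110.
Uncovered inside minute 0 to minute 110: minute 70 to minute 105.

minute 70 to minute 105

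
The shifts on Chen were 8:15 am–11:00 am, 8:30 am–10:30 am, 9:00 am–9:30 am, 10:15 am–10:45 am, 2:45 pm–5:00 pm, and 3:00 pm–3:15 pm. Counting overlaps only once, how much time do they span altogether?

Merged: 8:15 am-11:00 am, 2:45 pm-5:00 pm.
Lengths: 2 h 45 min + 2 h 15 min = 5 h.

5 h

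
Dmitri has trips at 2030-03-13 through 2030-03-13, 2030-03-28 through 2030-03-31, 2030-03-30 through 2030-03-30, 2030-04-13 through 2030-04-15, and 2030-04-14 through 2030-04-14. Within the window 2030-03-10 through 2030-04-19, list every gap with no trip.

2030-03-10 through 2030-03-12, 2030-03-14 through 2030-03-27, 2030-04-01 through 2030-04-12, 2030-04-16 through 2030-04-19

Covered (merged): 2030-03-13 through 2030-03-13, 2030-03-28 through 2030-03-31, 2030-04-13 through 2030-04-15.
Gaps within 2030-03-10 through 2030-04-19: 2030-03-10 through 2030-03-12, 2030-03-14 through 2030-03-27, 2030-04-01 through 2030-04-12, 2030-04-16 through 2030-04-19.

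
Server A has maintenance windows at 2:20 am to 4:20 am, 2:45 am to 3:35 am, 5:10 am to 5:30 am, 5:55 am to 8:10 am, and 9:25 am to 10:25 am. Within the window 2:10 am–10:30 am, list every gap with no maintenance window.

2:10 am–2:20 am, 4:20 am–5:10 am, 5:30 am–5:55 am, 8:10 am–9:25 am, 10:25 am–10:30 am

After merging, the occupied span is 2:20 am–4:20 am, 5:10 am–5:30 am, 5:55 am–8:10 am, 9:25 am–10:25 am.
Complement within 2:10 am–10:30 am: 2:10 am–2:20 am, 4:20 am–5:10 am, 5:30 am–5:55 am, 8:10 am–9:25 am, 10:25 am–10:30 am.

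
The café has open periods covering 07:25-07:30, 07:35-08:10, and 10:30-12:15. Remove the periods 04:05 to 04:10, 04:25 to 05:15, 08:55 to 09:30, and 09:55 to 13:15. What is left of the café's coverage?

07:25–07:30 is untouched.
07:35–08:10 is untouched.
10:30–12:15 lies entirely inside B → drops out.

07:25–07:30, 07:35–08:10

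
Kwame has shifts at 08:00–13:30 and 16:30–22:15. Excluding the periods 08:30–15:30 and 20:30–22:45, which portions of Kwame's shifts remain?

08:00–13:30 \ B = 08:00–08:30.
16:30–22:15 \ B = 16:30–20:30.

08:00–08:30, 16:30–20:30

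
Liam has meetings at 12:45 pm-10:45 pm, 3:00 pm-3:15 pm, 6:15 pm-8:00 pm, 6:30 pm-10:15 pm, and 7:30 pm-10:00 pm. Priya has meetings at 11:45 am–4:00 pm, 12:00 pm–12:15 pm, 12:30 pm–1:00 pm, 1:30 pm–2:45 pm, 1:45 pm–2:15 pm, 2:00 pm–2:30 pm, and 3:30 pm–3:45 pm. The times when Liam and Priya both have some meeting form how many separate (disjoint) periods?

1

Merge the first list: 12:45 pm–10:45 pm.
Merge the second list: 11:45 am–4:00 pm.
A ∩ B = 12:45 pm–4:00 pm.
That is 1 disjoint piece.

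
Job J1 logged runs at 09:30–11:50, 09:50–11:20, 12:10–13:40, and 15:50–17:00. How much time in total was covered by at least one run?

Merged: 09:30-11:50, 12:10-13:40, 15:50-17:00.
Lengths: 2 h 20 min + 1 h 30 min + 1 h 10 min = 5 h.

5 h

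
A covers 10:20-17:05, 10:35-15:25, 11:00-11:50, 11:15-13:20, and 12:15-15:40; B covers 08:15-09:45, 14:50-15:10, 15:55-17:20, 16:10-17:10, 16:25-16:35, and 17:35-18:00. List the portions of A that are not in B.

10:20–14:50, 15:10–15:55

A, merged: 10:20–17:05.
B, merged: 08:15–09:45, 14:50–15:10, 15:55–17:20, 17:35–18:00.
10:20–17:05 with B removed leaves 10:20–14:50, 15:10–15:55.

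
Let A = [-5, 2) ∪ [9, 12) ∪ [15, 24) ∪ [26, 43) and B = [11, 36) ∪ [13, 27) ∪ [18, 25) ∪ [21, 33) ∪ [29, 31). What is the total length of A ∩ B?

20

Merge the second list: [11, 36).
A ∩ B = [11, 12), [15, 24), [26, 36).
Total: 1 + 9 + 10 = 20.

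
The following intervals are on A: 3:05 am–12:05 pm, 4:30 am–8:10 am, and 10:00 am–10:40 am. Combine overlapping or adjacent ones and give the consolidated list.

4:30 am–8:10 am overlaps/touches 3:05 am–12:05 pm → extend to 3:05 am–12:05 pm.
10:00 am–10:40 am overlaps/touches 3:05 am–12:05 pm → extend to 3:05 am–12:05 pm.

3:05 am–12:05 pm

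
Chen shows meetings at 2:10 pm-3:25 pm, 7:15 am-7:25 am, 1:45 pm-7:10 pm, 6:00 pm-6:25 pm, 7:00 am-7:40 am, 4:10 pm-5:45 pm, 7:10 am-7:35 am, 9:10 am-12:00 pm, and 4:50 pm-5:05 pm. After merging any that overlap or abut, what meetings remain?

Sort by start: 7:00 am–7:40 am, 7:10 am–7:35 am, 7:15 am–7:25 am, 9:10 am–12:00 pm, 1:45 pm–7:10 pm, 2:10 pm–3:25 pm, 4:10 pm–5:45 pm, 4:50 pm–5:05 pm, 6:00 pm–6:25 pm.
7:10 am–7:35 am overlaps/touches 7:00 am–7:40 am → extend to 7:00 am–7:40 am.
7:15 am–7:25 am overlaps/touches 7:00 am–7:40 am → extend to 7:00 am–7:40 am.
9:10 am–12:00 pm is disjoint → start new block.
1:45 pm–7:10 pm is disjoint → start new block.
2:10 pm–3:25 pm overlaps/touches 1:45 pm–7:10 pm → extend to 1:45 pm–7:10 pm.
4:10 pm–5:45 pm overlaps/touches 1:45 pm–7:10 pm → extend to 1:45 pm–7:10 pm.
4:50 pm–5:05 pm overlaps/touches 1:45 pm–7:10 pm → extend to 1:45 pm–7:10 pm.
6:00 pm–6:25 pm overlaps/touches 1:45 pm–7:10 pm → extend to 1:45 pm–7:10 pm.

7:00 am–7:40 am, 9:10 am–12:00 pm, 1:45 pm–7:10 pm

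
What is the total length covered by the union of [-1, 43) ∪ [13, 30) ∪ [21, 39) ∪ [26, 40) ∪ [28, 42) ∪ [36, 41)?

44

Merged: [-1, 43).
Length: 44.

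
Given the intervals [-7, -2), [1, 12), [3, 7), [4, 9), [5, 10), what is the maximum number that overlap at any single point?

4

Sweep endpoints in order; track running count of active intervals.
Peak of 4 reached at 5.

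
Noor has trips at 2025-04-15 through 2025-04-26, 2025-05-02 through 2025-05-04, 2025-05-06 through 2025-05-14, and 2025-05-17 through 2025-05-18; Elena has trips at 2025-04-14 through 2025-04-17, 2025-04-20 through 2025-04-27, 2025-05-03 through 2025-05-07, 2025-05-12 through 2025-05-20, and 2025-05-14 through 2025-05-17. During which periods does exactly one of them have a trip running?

2025-04-14 through 2025-04-14, 2025-04-18 through 2025-04-19, 2025-04-27 through 2025-04-27, 2025-05-02 through 2025-05-02, 2025-05-05 through 2025-05-05, 2025-05-08 through 2025-05-11, 2025-05-15 through 2025-05-16, 2025-05-19 through 2025-05-20

Merge the second list: 2025-04-14 through 2025-04-17, 2025-04-20 through 2025-04-27, 2025-05-03 through 2025-05-07, 2025-05-12 through 2025-05-20.
A but not B: 2025-04-18 through 2025-04-19, 2025-05-02 through 2025-05-02, 2025-05-08 through 2025-05-11.
B but not A: 2025-04-14 through 2025-04-14, 2025-04-27 through 2025-04-27, 2025-05-05 through 2025-05-05, 2025-05-15 through 2025-05-16, 2025-05-19 through 2025-05-20.
Combining gives A △ B.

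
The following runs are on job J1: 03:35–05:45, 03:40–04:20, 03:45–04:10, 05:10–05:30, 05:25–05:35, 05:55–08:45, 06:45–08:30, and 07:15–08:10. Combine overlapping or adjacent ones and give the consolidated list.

03:35-05:45, 05:55-08:45

03:40-04:20 overlaps/touches 03:35-05:45 → extend to 03:35-05:45.
03:45-04:10 overlaps/touches 03:35-05:45 → extend to 03:35-05:45.
05:10-05:30 overlaps/touches 03:35-05:45 → extend to 03:35-05:45.
05:25-05:35 overlaps/touches 03:35-05:45 → extend to 03:35-05:45.
05:55-08:45 is disjoint → start new block.
06:45-08:30 overlaps/touches 05:55-08:45 → extend to 05:55-08:45.
07:15-08:10 overlaps/touches 05:55-08:45 → extend to 05:55-08:45.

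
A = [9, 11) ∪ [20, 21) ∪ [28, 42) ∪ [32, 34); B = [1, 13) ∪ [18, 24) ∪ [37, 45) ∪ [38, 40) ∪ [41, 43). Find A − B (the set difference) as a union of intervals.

A, merged: [9, 11), [20, 21), [28, 42).
B, merged: [1, 13), [18, 24), [37, 45).
[9, 11) lies entirely inside B → drops out.
[20, 21) lies entirely inside B → drops out.
[28, 42) with B removed leaves [28, 37).

[28, 37)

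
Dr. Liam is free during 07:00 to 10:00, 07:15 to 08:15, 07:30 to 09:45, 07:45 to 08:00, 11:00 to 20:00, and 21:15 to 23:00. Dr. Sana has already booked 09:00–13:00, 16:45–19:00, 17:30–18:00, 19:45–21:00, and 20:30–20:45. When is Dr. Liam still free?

First set merges to 07:00–10:00, 11:00–20:00, 21:15–23:00.
Second set merges to 09:00–13:00, 16:45–19:00, 19:45–21:00.
07:00–10:00 with B removed leaves 07:00–09:00.
11:00–20:00 with B removed leaves 13:00–16:45, 19:00–19:45.
21:15–23:00 is untouched.

07:00–09:00, 13:00–16:45, 19:00–19:45, 21:15–23:00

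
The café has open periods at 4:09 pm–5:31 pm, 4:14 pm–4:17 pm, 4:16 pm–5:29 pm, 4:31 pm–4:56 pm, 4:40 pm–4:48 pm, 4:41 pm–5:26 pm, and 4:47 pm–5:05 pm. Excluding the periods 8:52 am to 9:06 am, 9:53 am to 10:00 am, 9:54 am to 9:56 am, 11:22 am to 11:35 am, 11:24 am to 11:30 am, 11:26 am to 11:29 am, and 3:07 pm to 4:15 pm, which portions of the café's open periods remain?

A, merged: 4:09 pm-5:31 pm.
B, merged: 8:52 am-9:06 am, 9:53 am-10:00 am, 11:22 am-11:35 am, 3:07 pm-4:15 pm.
4:09 pm-5:31 pm with B removed leaves 4:15 pm-5:31 pm.

4:15 pm-5:31 pm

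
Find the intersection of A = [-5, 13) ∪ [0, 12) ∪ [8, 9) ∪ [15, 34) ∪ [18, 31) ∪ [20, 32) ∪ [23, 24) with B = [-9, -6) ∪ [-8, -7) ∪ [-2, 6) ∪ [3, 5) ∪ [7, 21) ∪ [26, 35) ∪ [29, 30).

[-2, 6) ∪ [7, 13) ∪ [15, 21) ∪ [26, 34)

First set merges to [-5, 13), [15, 34).
Second set merges to [-9, -6), [-2, 6), [7, 21), [26, 35).
[-5, 13) meets the second set on [-2, 6), [7, 13).
[15, 34) meets the second set on [15, 21), [26, 34).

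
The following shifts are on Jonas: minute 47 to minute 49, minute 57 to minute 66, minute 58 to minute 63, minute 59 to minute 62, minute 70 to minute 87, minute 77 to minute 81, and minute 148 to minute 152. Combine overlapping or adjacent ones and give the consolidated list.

minute 57 to minute 66 is disjoint → start new block.
minute 58 to minute 63 overlaps/touches minute 57 to minute 66 → extend to minute 57 to minute 66.
minute 59 to minute 62 overlaps/touches minute 57 to minute 66 → extend to minute 57 to minute 66.
minute 70 to minute 87 is disjoint → start new block.
minute 77 to minute 81 overlaps/touches minute 70 to minute 87 → extend to minute 70 to minute 87.
minute 148 to minute 152 is disjoint → start new block.

minute 47 to minute 49, minute 57 to minute 66, minute 70 to minute 87, minute 148 to minute 152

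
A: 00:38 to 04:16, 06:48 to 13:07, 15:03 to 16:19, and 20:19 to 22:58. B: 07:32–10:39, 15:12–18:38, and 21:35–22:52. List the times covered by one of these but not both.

Only in the first: 00:38–04:16, 06:48–07:32, 10:39–13:07, 15:03–15:12, 20:19–21:35, 22:52–22:58.
Only in the second: 16:19–18:38.
Together these are the periods covered by exactly one.

00:38–04:16, 06:48–07:32, 10:39–13:07, 15:03–15:12, 16:19–18:38, 20:19–21:35, 22:52–22:58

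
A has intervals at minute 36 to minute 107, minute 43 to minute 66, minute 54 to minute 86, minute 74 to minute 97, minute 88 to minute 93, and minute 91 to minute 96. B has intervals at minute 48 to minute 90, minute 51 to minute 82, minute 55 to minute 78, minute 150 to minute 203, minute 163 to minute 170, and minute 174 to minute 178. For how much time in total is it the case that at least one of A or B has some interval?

124 minutes

First set merges to minute 36 to minute 107.
Second set merges to minute 48 to minute 90, minute 150 to minute 203.
A ∪ B = minute 36 to minute 107, minute 150 to minute 203.
Total: 71 minutes + 53 minutes = 124 minutes.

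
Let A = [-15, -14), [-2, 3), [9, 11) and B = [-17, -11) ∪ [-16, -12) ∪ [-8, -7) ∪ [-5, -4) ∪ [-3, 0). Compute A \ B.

Second set merges to [-17, -11), [-8, -7), [-5, -4), [-3, 0).
[-15, -14): fully covered by B → removed.
[-2, 3) minus B → [0, 3).
[9, 11): no B overlap → unchanged.

[0, 3) ∪ [9, 11)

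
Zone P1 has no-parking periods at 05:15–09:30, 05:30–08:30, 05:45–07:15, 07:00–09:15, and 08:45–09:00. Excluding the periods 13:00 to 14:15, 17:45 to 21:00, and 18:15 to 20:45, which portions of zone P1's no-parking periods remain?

05:15–09:30

A, merged: 05:15–09:30.
B, merged: 13:00–14:15, 17:45–21:00.
05:15–09:30: no B overlap → unchanged.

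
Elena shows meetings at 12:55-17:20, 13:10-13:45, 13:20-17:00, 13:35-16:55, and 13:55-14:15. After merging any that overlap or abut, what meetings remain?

12:55–17:20

13:10–13:45 overlaps/touches 12:55–17:20 → extend to 12:55–17:20.
13:20–17:00 overlaps/touches 12:55–17:20 → extend to 12:55–17:20.
13:35–16:55 overlaps/touches 12:55–17:20 → extend to 12:55–17:20.
13:55–14:15 overlaps/touches 12:55–17:20 → extend to 12:55–17:20.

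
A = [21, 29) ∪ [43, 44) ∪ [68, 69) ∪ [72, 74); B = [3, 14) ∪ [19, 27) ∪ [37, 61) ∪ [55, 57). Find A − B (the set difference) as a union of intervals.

Second set merges to [3, 14), [19, 27), [37, 61).
[21, 29) minus B → [27, 29).
[43, 44): fully covered by B → removed.
[68, 69): no B overlap → unchanged.
[72, 74): no B overlap → unchanged.

[27, 29) ∪ [68, 69) ∪ [72, 74)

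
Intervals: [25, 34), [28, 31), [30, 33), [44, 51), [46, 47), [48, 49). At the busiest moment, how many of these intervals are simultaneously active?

At 30, 3 of the intervals are simultaneously active.
No point has more.

3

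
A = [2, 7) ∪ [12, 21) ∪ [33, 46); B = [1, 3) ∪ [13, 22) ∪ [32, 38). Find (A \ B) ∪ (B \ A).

[1, 2) ∪ [3, 7) ∪ [12, 13) ∪ [21, 22) ∪ [32, 33) ∪ [38, 46)

Only in the first: [3, 7), [12, 13), [38, 46).
Only in the second: [1, 2), [21, 22), [32, 33).
Together these are the periods covered by exactly one.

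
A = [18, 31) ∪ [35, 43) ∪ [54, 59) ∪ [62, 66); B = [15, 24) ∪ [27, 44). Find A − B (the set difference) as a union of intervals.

[18, 31) minus B → [24, 27).
[35, 43): fully covered by B → removed.
[54, 59): no B overlap → unchanged.
[62, 66): no B overlap → unchanged.

[24, 27) ∪ [54, 59) ∪ [62, 66)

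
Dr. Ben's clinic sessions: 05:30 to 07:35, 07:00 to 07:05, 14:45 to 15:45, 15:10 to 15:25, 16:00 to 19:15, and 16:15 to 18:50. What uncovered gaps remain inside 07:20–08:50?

07:35–08:50

The merged coverage is 05:30–07:35, 14:45–15:45, 16:00–19:15.
Complement within 07:20–08:50: 07:35–08:50.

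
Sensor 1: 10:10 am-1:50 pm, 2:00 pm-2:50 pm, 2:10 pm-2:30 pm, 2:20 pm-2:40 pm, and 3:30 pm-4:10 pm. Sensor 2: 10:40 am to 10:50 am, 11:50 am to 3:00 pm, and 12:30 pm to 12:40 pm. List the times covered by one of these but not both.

10:10 am–10:40 am, 10:50 am–11:50 am, 1:50 pm–2:00 pm, 2:50 pm–3:00 pm, 3:30 pm–4:10 pm

A, merged: 10:10 am–1:50 pm, 2:00 pm–2:50 pm, 3:30 pm–4:10 pm.
B, merged: 10:40 am–10:50 am, 11:50 am–3:00 pm.
A \ B = 10:10 am–10:40 am, 10:50 am–11:50 am, 3:30 pm–4:10 pm.
B \ A = 1:50 pm–2:00 pm, 2:50 pm–3:00 pm.
Union of the two gives the symmetric difference.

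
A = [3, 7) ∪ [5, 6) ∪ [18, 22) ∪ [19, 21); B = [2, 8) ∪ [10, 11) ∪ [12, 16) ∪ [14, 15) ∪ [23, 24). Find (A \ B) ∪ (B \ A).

First set merges to [3, 7), [18, 22).
Second set merges to [2, 8), [10, 11), [12, 16), [23, 24).
Only in the first: [18, 22).
Only in the second: [2, 3), [7, 8), [10, 11), [12, 16), [23, 24).
Together these are the periods covered by exactly one.

[2, 3) ∪ [7, 8) ∪ [10, 11) ∪ [12, 16) ∪ [18, 22) ∪ [23, 24)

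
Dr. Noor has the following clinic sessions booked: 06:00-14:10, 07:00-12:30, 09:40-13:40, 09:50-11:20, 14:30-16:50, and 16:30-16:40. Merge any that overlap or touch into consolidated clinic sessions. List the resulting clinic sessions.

06:00-14:10, 14:30-16:50

07:00-12:30 overlaps/touches 06:00-14:10 → extend to 06:00-14:10.
09:40-13:40 overlaps/touches 06:00-14:10 → extend to 06:00-14:10.
09:50-11:20 overlaps/touches 06:00-14:10 → extend to 06:00-14:10.
14:30-16:50 is disjoint → start new block.
16:30-16:40 overlaps/touches 14:30-16:50 → extend to 14:30-16:50.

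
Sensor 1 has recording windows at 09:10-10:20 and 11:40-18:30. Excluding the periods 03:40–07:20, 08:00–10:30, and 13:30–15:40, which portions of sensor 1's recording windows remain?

09:10–10:20: entirely removed.
11:40–18:30 \ B = 11:40–13:30, 15:40–18:30.

11:40–13:30, 15:40–18:30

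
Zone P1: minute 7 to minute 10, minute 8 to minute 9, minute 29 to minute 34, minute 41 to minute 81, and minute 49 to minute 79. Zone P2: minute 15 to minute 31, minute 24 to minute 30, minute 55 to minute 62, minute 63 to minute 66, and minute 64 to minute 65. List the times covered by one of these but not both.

A, merged: minute 7 to minute 10, minute 29 to minute 34, minute 41 to minute 81.
B, merged: minute 15 to minute 31, minute 55 to minute 62, minute 63 to minute 66.
Only in the first: minute 7 to minute 10, minute 31 to minute 34, minute 41 to minute 55, minute 62 to minute 63, minute 66 to minute 81.
Only in the second: minute 15 to minute 29.
Together these are the periods covered by exactly one.

minute 7 to minute 10, minute 15 to minute 29, minute 31 to minute 34, minute 41 to minute 55, minute 62 to minute 63, minute 66 to minute 81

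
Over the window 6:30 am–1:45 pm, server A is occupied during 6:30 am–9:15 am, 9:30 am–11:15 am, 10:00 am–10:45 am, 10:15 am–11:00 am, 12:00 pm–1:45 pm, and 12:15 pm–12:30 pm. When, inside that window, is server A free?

9:15 am–9:30 am, 11:15 am–12:00 pm

The merged coverage is 6:30 am–9:15 am, 9:30 am–11:15 am, 12:00 pm–1:45 pm.
Gaps within 6:30 am–1:45 pm: 9:15 am–9:30 am, 11:15 am–12:00 pm.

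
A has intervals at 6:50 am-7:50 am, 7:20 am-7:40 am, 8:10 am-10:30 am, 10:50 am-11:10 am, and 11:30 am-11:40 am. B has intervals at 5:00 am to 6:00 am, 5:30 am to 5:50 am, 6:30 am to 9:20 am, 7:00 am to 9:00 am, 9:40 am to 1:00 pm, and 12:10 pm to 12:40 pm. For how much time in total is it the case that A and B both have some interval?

A, merged: 6:50 am–7:50 am, 8:10 am–10:30 am, 10:50 am–11:10 am, 11:30 am–11:40 am.
B, merged: 5:00 am–6:00 am, 6:30 am–9:20 am, 9:40 am–1:00 pm.
A ∩ B = 6:50 am–7:50 am, 8:10 am–9:20 am, 9:40 am–10:30 am, 10:50 am–11:10 am, 11:30 am–11:40 am.
Total: 1 h + 1 h 10 min + 50 min + 20 min + 10 min = 3 h 30 min.

3 h 30 min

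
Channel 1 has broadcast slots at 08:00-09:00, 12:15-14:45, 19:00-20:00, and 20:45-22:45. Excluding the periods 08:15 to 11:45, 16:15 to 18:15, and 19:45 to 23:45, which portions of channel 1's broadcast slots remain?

08:00–08:15, 12:15–14:45, 19:00–19:45

08:00–09:00 minus B → 08:00–08:15.
12:15–14:45: no B overlap → unchanged.
19:00–20:00 minus B → 19:00–19:45.
20:45–22:45: fully covered by B → removed.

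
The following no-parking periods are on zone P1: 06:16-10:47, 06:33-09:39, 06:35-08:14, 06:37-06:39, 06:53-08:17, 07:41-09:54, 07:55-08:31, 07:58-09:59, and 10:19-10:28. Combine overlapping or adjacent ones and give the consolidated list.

06:16-10:47

06:33-09:39 overlaps/touches 06:16-10:47 → extend to 06:16-10:47.
06:35-08:14 overlaps/touches 06:16-10:47 → extend to 06:16-10:47.
06:37-06:39 overlaps/touches 06:16-10:47 → extend to 06:16-10:47.
06:53-08:17 overlaps/touches 06:16-10:47 → extend to 06:16-10:47.
07:41-09:54 overlaps/touches 06:16-10:47 → extend to 06:16-10:47.
07:55-08:31 overlaps/touches 06:16-10:47 → extend to 06:16-10:47.
07:58-09:59 overlaps/touches 06:16-10:47 → extend to 06:16-10:47.
10:19-10:28 overlaps/touches 06:16-10:47 → extend to 06:16-10:47.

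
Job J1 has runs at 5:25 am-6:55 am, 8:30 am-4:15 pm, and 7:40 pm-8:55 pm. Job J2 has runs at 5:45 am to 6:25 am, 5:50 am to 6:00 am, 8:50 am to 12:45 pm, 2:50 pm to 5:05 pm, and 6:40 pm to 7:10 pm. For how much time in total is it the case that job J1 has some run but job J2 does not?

4 h 30 min

Second set merges to 5:45 am–6:25 am, 8:50 am–12:45 pm, 2:50 pm–5:05 pm, 6:40 pm–7:10 pm.
A \ B = 5:25 am–5:45 am, 6:25 am–6:55 am, 8:30 am–8:50 am, 12:45 pm–2:50 pm, 7:40 pm–8:55 pm.
Total: 20 min + 30 min + 20 min + 2 h 5 min + 1 h 15 min = 4 h 30 min.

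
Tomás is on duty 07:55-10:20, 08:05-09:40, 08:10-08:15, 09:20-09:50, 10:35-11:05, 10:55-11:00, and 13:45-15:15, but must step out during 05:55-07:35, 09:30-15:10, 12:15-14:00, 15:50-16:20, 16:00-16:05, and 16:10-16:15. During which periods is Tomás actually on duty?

First set merges to 07:55-10:20, 10:35-11:05, 13:45-15:15.
Second set merges to 05:55-07:35, 09:30-15:10, 15:50-16:20.
07:55-10:20 with B removed leaves 07:55-09:30.
10:35-11:05 lies entirely inside B → drops out.
13:45-15:15 with B removed leaves 15:10-15:15.

07:55-09:30, 15:10-15:15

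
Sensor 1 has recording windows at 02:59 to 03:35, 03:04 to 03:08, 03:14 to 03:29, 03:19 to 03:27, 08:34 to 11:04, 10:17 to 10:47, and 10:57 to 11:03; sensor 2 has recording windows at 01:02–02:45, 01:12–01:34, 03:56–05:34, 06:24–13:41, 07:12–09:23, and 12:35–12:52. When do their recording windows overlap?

A, merged: 02:59–03:35, 08:34–11:04.
B, merged: 01:02–02:45, 03:56–05:34, 06:24–13:41.
02:59–03:35: no overlap with the second set.
08:34–11:04 meets the second set on 08:34–11:04.

08:34–11:04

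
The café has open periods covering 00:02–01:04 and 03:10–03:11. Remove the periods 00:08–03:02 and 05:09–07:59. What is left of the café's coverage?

00:02–00:08, 03:10–03:11

00:02–01:04 \ B = 00:02–00:08.
03:10–03:11: nothing removed.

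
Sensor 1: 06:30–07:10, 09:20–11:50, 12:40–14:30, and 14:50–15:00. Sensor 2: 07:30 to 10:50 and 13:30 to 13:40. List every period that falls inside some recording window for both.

09:20–10:50, 13:30–13:40

06:30–07:10 falls entirely outside B.
09:20–11:50 overlaps B on 09:20–10:50.
12:40–14:30 overlaps B on 13:30–13:40.
14:50–15:00 falls entirely outside B.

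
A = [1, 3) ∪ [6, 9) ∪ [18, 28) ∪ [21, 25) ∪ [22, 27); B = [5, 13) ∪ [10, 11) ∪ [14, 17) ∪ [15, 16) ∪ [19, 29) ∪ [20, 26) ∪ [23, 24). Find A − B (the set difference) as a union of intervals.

[1, 3) ∪ [18, 19)

First set merges to [1, 3), [6, 9), [18, 28).
Second set merges to [5, 13), [14, 17), [19, 29).
[1, 3): nothing removed.
[6, 9): entirely removed.
[18, 28) \ B = [18, 19).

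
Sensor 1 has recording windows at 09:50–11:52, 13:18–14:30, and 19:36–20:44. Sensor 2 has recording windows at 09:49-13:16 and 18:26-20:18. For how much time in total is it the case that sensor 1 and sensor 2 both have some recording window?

A ∩ B = 09:50–11:52, 19:36–20:18.
Total: 2 h 2 min + 42 min = 2 h 44 min.

2 h 44 min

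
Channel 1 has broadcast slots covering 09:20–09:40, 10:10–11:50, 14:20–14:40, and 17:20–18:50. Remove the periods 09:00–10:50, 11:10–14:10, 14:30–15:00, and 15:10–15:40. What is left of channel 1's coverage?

09:20–09:40: fully covered by B → removed.
10:10–11:50 minus B → 10:50–11:10.
14:20–14:40 minus B → 14:20–14:30.
17:20–18:50: no B overlap → unchanged.

10:50–11:10, 14:20–14:30, 17:20–18:50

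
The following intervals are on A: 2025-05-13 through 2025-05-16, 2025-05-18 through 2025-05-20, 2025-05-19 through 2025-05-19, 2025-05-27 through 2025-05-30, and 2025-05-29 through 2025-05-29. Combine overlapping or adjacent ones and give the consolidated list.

2025-05-18 through 2025-05-20 is disjoint → start new block.
2025-05-19 through 2025-05-19 overlaps/touches 2025-05-18 through 2025-05-20 → extend to 2025-05-18 through 2025-05-20.
2025-05-27 through 2025-05-30 is disjoint → start new block.
2025-05-29 through 2025-05-29 overlaps/touches 2025-05-27 through 2025-05-30 → extend to 2025-05-27 through 2025-05-30.

2025-05-13 through 2025-05-16, 2025-05-18 through 2025-05-20, 2025-05-27 through 2025-05-30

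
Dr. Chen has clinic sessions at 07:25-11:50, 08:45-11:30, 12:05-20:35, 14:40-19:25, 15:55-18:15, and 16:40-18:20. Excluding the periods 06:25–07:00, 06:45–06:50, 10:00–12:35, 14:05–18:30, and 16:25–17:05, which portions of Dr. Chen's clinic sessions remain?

A, merged: 07:25-11:50, 12:05-20:35.
B, merged: 06:25-07:00, 10:00-12:35, 14:05-18:30.
07:25-11:50 minus B → 07:25-10:00.
12:05-20:35 minus B → 12:35-14:05, 18:30-20:35.

07:25-10:00, 12:35-14:05, 18:30-20:35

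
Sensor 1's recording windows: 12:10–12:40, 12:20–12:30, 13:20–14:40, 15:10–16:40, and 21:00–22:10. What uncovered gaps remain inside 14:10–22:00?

The merged coverage is 12:10-12:40, 13:20-14:40, 15:10-16:40, 21:00-22:10.
Complement within 14:10-22:00: 14:40-15:10, 16:40-21:00.

14:40-15:10, 16:40-21:00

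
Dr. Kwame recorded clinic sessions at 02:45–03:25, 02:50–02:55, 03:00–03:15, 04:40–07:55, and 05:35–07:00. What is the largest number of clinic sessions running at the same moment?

Sweep endpoints in order; track running count of active intervals.
Peak of 2 reached at 02:50.

2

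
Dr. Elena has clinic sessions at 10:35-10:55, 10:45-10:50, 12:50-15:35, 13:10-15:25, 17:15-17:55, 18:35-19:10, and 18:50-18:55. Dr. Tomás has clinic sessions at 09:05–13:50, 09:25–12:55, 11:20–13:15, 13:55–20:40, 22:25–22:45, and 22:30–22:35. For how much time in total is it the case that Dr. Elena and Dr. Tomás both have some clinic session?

A, merged: 10:35–10:55, 12:50–15:35, 17:15–17:55, 18:35–19:10.
B, merged: 09:05–13:50, 13:55–20:40, 22:25–22:45.
A ∩ B = 10:35–10:55, 12:50–13:50, 13:55–15:35, 17:15–17:55, 18:35–19:10.
Total: 20 min + 1 h + 1 h 40 min + 40 min + 35 min = 4 h 15 min.

4 h 15 min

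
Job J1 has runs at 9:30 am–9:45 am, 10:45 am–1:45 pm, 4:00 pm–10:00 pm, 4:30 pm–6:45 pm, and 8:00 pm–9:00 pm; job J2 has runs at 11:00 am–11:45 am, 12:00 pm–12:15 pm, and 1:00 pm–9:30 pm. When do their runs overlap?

Merge the first list: 9:30 am-9:45 am, 10:45 am-1:45 pm, 4:00 pm-10:00 pm.
9:30 am-9:45 am falls entirely outside B.
10:45 am-1:45 pm overlaps B on 11:00 am-11:45 am, 12:00 pm-12:15 pm, 1:00 pm-1:45 pm.
4:00 pm-10:00 pm overlaps B on 4:00 pm-9:30 pm.

11:00 am-11:45 am, 12:00 pm-12:15 pm, 1:00 pm-1:45 pm, 4:00 pm-9:30 pm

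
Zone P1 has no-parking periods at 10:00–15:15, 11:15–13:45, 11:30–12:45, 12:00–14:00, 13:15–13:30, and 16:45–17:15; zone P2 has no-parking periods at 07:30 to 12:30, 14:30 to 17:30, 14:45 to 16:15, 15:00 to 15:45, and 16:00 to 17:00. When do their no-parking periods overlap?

Merge the first list: 10:00–15:15, 16:45–17:15.
Merge the second list: 07:30–12:30, 14:30–17:30.
10:00–15:15 overlaps B on 10:00–12:30, 14:30–15:15.
16:45–17:15 overlaps B on 16:45–17:15.

10:00–12:30, 14:30–15:15, 16:45–17:15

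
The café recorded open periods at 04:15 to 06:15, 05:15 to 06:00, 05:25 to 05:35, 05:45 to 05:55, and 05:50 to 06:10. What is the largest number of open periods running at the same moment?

Walk the sorted start/end points keeping a running depth.
The depth first hits 4 at 05:50.

4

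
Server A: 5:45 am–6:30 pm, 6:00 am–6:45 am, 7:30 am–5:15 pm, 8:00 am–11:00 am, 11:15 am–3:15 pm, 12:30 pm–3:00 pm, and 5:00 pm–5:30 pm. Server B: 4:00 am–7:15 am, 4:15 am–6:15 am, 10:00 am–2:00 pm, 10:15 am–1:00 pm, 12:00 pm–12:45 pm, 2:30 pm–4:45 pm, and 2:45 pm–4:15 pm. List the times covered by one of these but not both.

4:00 am-5:45 am, 7:15 am-10:00 am, 2:00 pm-2:30 pm, 4:45 pm-6:30 pm

A, merged: 5:45 am-6:30 pm.
B, merged: 4:00 am-7:15 am, 10:00 am-2:00 pm, 2:30 pm-4:45 pm.
Only in the first: 7:15 am-10:00 am, 2:00 pm-2:30 pm, 4:45 pm-6:30 pm.
Only in the second: 4:00 am-5:45 am.
Together these are the periods covered by exactly one.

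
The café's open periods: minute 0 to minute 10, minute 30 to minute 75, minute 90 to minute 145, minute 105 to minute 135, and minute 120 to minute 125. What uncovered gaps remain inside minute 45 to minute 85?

Covered (merged): minute 0 to minute 10, minute 30 to minute 75, minute 90 to minute 145.
Gaps within minute 45 to minute 85: minute 75 to minute 85.

minute 75 to minute 85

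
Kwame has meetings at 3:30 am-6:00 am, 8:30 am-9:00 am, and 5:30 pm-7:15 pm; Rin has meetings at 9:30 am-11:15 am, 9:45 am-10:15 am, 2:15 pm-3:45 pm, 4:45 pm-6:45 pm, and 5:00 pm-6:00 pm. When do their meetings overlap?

5:30 pm–6:45 pm

B, merged: 9:30 am–11:15 am, 2:15 pm–3:45 pm, 4:45 pm–6:45 pm.
3:30 am–6:00 am: no overlap with the second set.
8:30 am–9:00 am: no overlap with the second set.
5:30 pm–7:15 pm meets the second set on 5:30 pm–6:45 pm.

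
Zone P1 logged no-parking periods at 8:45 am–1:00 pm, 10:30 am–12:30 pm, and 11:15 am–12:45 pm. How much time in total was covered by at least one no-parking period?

Merged: 8:45 am–1:00 pm.
Length: 4 h 15 min.

4 h 15 min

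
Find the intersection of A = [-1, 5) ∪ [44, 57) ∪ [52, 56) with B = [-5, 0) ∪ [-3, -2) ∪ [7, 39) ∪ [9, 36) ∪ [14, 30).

[-1, 0)

A, merged: [-1, 5), [44, 57).
B, merged: [-5, 0), [7, 39).
[-1, 5) overlaps B on [-1, 0).
[44, 57) falls entirely outside B.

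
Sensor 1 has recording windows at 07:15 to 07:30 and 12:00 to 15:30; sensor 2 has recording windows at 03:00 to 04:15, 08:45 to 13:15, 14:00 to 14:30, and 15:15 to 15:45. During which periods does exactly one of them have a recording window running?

A \ B = 07:15-07:30, 13:15-14:00, 14:30-15:15.
B \ A = 03:00-04:15, 08:45-12:00, 15:30-15:45.
Union of the two gives the symmetric difference.

03:00-04:15, 07:15-07:30, 08:45-12:00, 13:15-14:00, 14:30-15:15, 15:30-15:45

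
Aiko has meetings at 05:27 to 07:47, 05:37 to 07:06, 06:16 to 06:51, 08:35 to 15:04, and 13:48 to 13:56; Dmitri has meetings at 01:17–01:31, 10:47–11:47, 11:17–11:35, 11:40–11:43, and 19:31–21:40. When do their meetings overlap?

10:47–11:47

A, merged: 05:27–07:47, 08:35–15:04.
B, merged: 01:17–01:31, 10:47–11:47, 19:31–21:40.
05:27–07:47: no overlap with the second set.
08:35–15:04 meets the second set on 10:47–11:47.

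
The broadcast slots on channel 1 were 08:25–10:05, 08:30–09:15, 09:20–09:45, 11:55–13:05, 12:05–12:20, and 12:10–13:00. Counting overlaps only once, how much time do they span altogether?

2 h 50 min

Merged: 08:25–10:05, 11:55–13:05.
Lengths: 1 h 40 min + 1 h 10 min = 2 h 50 min.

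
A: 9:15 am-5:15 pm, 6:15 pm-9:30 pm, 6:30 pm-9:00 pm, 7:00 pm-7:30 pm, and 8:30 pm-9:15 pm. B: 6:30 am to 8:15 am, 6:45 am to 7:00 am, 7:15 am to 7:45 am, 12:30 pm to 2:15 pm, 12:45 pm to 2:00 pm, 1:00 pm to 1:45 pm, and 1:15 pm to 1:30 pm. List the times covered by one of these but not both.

A, merged: 9:15 am-5:15 pm, 6:15 pm-9:30 pm.
B, merged: 6:30 am-8:15 am, 12:30 pm-2:15 pm.
A \ B = 9:15 am-12:30 pm, 2:15 pm-5:15 pm, 6:15 pm-9:30 pm.
B \ A = 6:30 am-8:15 am.
Union of the two gives the symmetric difference.

6:30 am-8:15 am, 9:15 am-12:30 pm, 2:15 pm-5:15 pm, 6:15 pm-9:30 pm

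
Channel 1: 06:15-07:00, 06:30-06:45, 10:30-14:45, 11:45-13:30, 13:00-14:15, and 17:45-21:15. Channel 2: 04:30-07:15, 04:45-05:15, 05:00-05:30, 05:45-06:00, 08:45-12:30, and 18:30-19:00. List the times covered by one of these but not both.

First set merges to 06:15-07:00, 10:30-14:45, 17:45-21:15.
Second set merges to 04:30-07:15, 08:45-12:30, 18:30-19:00.
Only in the first: 12:30-14:45, 17:45-18:30, 19:00-21:15.
Only in the second: 04:30-06:15, 07:00-07:15, 08:45-10:30.
Together these are the periods covered by exactly one.

04:30-06:15, 07:00-07:15, 08:45-10:30, 12:30-14:45, 17:45-18:30, 19:00-21:15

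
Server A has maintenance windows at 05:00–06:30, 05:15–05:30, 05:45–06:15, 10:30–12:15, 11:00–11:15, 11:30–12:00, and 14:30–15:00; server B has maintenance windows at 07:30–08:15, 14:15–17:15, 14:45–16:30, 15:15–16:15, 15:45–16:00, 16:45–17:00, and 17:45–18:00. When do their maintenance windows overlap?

First set merges to 05:00–06:30, 10:30–12:15, 14:30–15:00.
Second set merges to 07:30–08:15, 14:15–17:15, 17:45–18:00.
05:00–06:30 falls entirely outside B.
10:30–12:15 falls entirely outside B.
14:30–15:00 overlaps B on 14:30–15:00.

14:30–15:00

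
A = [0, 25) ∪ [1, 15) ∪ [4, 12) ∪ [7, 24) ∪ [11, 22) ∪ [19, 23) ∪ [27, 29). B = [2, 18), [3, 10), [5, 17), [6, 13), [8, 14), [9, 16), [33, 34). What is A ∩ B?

[2, 18)

A, merged: [0, 25), [27, 29).
B, merged: [2, 18), [33, 34).
[0, 25) overlaps B on [2, 18).
[27, 29) falls entirely outside B.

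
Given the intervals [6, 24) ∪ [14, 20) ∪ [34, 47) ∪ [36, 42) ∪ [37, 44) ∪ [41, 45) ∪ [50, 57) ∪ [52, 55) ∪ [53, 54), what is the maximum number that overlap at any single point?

4

Sweep endpoints in order; track running count of active intervals.
Peak of 4 reached at 41.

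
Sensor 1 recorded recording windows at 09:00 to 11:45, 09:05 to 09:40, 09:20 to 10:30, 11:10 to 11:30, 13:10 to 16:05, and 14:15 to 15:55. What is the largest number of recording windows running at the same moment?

Sweep endpoints in order; track running count of active intervals.
Peak of 3 reached at 09:20.

3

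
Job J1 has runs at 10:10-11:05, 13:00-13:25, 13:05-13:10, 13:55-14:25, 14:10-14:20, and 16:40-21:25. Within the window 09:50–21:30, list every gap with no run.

Covered (merged): 10:10-11:05, 13:00-13:25, 13:55-14:25, 16:40-21:25.
Gaps within 09:50-21:30: 09:50-10:10, 11:05-13:00, 13:25-13:55, 14:25-16:40, 21:25-21:30.

09:50-10:10, 11:05-13:00, 13:25-13:55, 14:25-16:40, 21:25-21:30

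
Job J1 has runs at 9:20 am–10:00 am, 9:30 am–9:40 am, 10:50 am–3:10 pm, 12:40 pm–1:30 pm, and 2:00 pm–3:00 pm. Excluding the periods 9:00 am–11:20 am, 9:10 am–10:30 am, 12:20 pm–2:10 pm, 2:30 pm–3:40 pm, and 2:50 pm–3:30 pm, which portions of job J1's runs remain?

11:20 am–12:20 pm, 2:10 pm–2:30 pm

Merge the first list: 9:20 am–10:00 am, 10:50 am–3:10 pm.
Merge the second list: 9:00 am–11:20 am, 12:20 pm–2:10 pm, 2:30 pm–3:40 pm.
9:20 am–10:00 am lies entirely inside B → drops out.
10:50 am–3:10 pm with B removed leaves 11:20 am–12:20 pm, 2:10 pm–2:30 pm.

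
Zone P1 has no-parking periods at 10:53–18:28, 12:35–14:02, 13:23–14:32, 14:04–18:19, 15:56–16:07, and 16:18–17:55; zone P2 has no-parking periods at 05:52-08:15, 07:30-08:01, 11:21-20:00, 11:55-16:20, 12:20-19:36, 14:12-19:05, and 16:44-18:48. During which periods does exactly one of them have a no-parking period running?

Merge the first list: 10:53–18:28.
Merge the second list: 05:52–08:15, 11:21–20:00.
A but not B: 10:53–11:21.
B but not A: 05:52–08:15, 18:28–20:00.
Combining gives A △ B.

05:52–08:15, 10:53–11:21, 18:28–20:00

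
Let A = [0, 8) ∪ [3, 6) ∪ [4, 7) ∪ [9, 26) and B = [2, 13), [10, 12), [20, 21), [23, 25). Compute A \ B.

A, merged: [0, 8), [9, 26).
B, merged: [2, 13), [20, 21), [23, 25).
[0, 8) with B removed leaves [0, 2).
[9, 26) with B removed leaves [13, 20), [21, 23), [25, 26).

[0, 2) ∪ [13, 20) ∪ [21, 23) ∪ [25, 26)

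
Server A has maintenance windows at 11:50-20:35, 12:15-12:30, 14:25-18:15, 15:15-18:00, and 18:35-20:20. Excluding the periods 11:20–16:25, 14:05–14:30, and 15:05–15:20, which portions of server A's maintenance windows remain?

A, merged: 11:50–20:35.
B, merged: 11:20–16:25.
11:50–20:35 \ B = 16:25–20:35.

16:25–20:35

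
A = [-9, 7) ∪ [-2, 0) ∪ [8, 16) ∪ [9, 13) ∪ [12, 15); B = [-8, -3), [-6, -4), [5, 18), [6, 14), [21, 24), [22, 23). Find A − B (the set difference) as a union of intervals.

Merge the first list: [-9, 7), [8, 16).
Merge the second list: [-8, -3), [5, 18), [21, 24).
[-9, 7) minus B → [-9, -8), [-3, 5).
[8, 16): fully covered by B → removed.

[-9, -8) ∪ [-3, 5)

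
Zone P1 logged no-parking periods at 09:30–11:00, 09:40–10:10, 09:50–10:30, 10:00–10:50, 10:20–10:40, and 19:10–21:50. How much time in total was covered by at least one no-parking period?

4 h 10 min

Merged: 09:30–11:00, 19:10–21:50.
Lengths: 1 h 30 min + 2 h 40 min = 4 h 10 min.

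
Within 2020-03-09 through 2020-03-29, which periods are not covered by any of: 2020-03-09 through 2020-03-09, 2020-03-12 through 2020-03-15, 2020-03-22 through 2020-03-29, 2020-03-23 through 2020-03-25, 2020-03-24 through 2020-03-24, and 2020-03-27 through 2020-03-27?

2020-03-10 through 2020-03-11, 2020-03-16 through 2020-03-21

Covered (merged): 2020-03-09 through 2020-03-09, 2020-03-12 through 2020-03-15, 2020-03-22 through 2020-03-29.
Uncovered inside 2020-03-09 through 2020-03-29: 2020-03-10 through 2020-03-11, 2020-03-16 through 2020-03-21.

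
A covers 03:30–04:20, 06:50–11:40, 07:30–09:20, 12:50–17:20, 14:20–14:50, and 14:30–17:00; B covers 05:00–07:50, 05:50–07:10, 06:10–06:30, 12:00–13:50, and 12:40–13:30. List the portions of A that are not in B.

Merge the first list: 03:30–04:20, 06:50–11:40, 12:50–17:20.
Merge the second list: 05:00–07:50, 12:00–13:50.
03:30–04:20: nothing removed.
06:50–11:40 \ B = 07:50–11:40.
12:50–17:20 \ B = 13:50–17:20.

03:30–04:20, 07:50–11:40, 13:50–17:20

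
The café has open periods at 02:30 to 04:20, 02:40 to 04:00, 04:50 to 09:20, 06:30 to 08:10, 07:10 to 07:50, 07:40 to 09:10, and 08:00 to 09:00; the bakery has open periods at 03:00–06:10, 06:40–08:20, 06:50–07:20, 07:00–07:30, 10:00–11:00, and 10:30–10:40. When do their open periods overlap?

03:00-04:20, 04:50-06:10, 06:40-08:20

A, merged: 02:30-04:20, 04:50-09:20.
B, merged: 03:00-06:10, 06:40-08:20, 10:00-11:00.
02:30-04:20 meets the second set on 03:00-04:20.
04:50-09:20 meets the second set on 04:50-06:10, 06:40-08:20.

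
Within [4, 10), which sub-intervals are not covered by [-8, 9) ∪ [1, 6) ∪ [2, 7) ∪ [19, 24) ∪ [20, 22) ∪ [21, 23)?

Covered (merged): [-8, 9), [19, 24).
Gaps within [4, 10): [9, 10).

[9, 10)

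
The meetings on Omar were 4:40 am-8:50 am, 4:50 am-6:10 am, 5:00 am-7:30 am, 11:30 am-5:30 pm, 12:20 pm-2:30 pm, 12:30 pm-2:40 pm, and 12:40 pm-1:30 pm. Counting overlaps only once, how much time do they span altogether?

10 h 10 min

Merged: 4:40 am-8:50 am, 11:30 am-5:30 pm.
Lengths: 4 h 10 min + 6 h = 10 h 10 min.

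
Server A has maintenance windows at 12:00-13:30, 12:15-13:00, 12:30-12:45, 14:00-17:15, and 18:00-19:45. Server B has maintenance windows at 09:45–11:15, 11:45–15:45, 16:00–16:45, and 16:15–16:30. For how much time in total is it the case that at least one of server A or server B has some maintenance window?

A, merged: 12:00-13:30, 14:00-17:15, 18:00-19:45.
B, merged: 09:45-11:15, 11:45-15:45, 16:00-16:45.
A ∪ B = 09:45-11:15, 11:45-17:15, 18:00-19:45.
Total: 1 h 30 min + 5 h 30 min + 1 h 45 min = 8 h 45 min.

8 h 45 min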